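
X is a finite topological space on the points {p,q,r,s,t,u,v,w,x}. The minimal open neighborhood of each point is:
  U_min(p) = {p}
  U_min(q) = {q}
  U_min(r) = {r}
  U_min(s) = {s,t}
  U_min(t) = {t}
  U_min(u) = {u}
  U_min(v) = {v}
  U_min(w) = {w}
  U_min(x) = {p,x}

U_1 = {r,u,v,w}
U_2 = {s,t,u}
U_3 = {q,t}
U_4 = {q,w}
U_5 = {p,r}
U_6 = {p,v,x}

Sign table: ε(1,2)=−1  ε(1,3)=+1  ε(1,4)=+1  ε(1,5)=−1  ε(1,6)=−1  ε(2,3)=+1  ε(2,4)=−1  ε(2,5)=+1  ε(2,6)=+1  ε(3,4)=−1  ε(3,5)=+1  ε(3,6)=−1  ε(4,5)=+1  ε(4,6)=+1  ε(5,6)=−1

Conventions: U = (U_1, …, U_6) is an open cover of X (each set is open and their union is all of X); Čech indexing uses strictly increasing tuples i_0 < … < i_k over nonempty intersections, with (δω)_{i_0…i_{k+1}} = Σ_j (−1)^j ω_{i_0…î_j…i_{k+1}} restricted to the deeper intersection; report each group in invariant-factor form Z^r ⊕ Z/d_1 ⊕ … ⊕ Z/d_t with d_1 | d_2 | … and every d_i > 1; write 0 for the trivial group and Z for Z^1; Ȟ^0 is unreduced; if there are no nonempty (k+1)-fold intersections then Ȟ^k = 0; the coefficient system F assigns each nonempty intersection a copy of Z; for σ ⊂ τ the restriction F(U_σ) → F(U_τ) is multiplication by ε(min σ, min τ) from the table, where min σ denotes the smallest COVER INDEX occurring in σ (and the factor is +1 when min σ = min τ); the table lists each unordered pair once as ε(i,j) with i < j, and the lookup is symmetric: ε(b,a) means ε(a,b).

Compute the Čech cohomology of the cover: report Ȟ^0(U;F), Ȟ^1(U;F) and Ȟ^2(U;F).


nonempty overlaps:
  U12={u} U14={w} U15={r} U16={v} U23={t} U34={q} U56={p}
C dims 6,7; δ0: rk 6, SNF 1^5·2
degree 0: 6−6−0 = 0 → Ȟ^0 ≅ 0
degree 1: 7−0−6 = 1 plus torsion [2] → Ȟ^1 ≅ Z ⊕ Z/2
degree 2: 0−0−0 = 0 → Ȟ^2 ≅ 0

Ȟ^0 ≅ 0,  Ȟ^1 ≅ Z ⊕ Z/2,  Ȟ^2 ≅ 0


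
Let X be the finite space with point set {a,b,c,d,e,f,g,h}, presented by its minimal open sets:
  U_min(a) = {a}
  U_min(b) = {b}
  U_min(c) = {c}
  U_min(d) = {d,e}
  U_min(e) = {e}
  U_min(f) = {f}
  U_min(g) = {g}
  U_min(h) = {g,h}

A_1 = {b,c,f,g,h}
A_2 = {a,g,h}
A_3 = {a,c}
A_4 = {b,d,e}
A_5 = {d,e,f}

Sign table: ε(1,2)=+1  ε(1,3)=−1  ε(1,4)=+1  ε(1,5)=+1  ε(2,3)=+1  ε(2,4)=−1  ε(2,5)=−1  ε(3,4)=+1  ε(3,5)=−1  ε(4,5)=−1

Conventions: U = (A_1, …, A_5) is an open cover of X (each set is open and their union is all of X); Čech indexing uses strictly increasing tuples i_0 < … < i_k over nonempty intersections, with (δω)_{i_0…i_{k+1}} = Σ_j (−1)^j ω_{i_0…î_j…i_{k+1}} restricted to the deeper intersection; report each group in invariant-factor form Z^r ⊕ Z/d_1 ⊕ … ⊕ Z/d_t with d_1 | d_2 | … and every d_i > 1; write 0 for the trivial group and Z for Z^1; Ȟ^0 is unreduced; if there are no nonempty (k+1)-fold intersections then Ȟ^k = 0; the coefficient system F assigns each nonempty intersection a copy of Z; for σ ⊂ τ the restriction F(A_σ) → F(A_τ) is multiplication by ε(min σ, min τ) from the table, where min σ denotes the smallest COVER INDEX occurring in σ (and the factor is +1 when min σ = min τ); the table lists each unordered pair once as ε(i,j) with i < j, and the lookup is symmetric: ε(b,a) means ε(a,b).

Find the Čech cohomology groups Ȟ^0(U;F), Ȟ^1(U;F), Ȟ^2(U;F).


nerve of the cover:
  A12={g,h} A13={c} A14={b} A15={f} A23={a} A45={d,e}
C dims 5,6; δ0: rk 5, SNF 1^4·2
Ȟ^0 = (5 − 5) − 0 = 0, so Ȟ^0 ≅ 0
Ȟ^1 = (6 − 0) − 5 = 1 plus torsion [2], so Ȟ^1 ≅ Z ⊕ Z/2
Ȟ^2 = (0 − 0) − 0 = 0, so Ȟ^2 ≅ 0

Ȟ^0 ≅ 0; Ȟ^1 ≅ Z ⊕ Z/2; Ȟ^2 ≅ 0


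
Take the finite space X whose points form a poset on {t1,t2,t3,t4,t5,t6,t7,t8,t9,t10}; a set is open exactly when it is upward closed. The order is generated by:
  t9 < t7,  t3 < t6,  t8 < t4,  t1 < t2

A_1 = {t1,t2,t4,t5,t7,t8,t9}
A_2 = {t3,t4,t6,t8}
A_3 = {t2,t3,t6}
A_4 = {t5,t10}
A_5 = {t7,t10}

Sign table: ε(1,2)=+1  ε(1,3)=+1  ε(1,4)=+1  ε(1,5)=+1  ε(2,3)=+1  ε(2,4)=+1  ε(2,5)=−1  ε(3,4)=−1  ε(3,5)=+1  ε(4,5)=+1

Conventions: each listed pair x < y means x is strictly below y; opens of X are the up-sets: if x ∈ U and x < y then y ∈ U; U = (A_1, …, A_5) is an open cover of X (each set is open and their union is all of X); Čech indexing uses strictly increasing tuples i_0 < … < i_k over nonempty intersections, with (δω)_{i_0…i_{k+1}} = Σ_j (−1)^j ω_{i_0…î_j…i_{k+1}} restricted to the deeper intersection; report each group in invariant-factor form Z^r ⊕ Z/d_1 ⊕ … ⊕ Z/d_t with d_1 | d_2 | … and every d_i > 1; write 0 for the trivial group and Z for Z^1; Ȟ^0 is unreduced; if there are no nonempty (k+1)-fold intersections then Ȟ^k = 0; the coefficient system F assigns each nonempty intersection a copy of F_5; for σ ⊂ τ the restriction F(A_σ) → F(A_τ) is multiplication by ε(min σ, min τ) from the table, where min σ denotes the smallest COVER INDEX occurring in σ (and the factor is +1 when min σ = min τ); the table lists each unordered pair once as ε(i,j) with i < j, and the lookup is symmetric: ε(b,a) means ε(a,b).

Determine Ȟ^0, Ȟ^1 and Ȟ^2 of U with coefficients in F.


nerve of the cover:
  A12={t4,t8} A13={t2} A14={t5} A15={t7} A23={t3,t6} A45={t10}
C dims 5,6; δ0: rk_F5 4
Ȟ^0 = (5 − 4) − 0 = 1, so Ȟ^0 ≅ Z/5
Ȟ^1 = (6 − 0) − 4 = 2, so Ȟ^1 ≅ Z/5 ⊕ Z/5
Ȟ^2 = (0 − 0) − 0 = 0, so Ȟ^2 ≅ 0

Ȟ^0 = Z/5,  Ȟ^1 = Z/5 ⊕ Z/5,  Ȟ^2 = 0


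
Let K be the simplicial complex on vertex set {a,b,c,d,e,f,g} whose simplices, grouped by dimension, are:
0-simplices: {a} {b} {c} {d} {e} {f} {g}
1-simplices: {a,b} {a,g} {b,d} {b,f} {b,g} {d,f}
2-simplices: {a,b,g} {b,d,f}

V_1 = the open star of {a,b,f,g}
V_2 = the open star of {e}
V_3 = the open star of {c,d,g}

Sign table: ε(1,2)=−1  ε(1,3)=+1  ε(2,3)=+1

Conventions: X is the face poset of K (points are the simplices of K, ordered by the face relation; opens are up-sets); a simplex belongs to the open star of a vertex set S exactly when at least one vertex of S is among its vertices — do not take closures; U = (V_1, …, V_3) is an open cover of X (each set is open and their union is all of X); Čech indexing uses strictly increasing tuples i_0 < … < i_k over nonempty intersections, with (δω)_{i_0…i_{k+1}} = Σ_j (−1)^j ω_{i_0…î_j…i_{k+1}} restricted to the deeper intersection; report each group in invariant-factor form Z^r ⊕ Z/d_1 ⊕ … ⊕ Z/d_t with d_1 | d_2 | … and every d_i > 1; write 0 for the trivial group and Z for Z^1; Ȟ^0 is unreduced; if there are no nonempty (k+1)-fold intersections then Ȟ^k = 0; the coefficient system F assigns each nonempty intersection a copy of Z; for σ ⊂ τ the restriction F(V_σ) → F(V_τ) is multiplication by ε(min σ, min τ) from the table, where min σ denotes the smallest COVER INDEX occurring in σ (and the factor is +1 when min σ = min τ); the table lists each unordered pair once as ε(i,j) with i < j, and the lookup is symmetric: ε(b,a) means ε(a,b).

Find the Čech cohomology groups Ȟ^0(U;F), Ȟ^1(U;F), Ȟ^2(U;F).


Ȟ^0(U;F) ≅ Z^2,  Ȟ^1(U;F) ≅ 0,  Ȟ^2(U;F) ≅ 0

nonempty overlaps:
  V1={{a},{b},{f},{g},{a,b},{a,g},{b,d},{b,f},{b,g},{d,f},{a,b,g},{b,d,f}} V2={{e}} V3={{c},{d},{g},{a,g},{b,d},{b,g},{d,f},{a,b,g},{b,d,f}}
  V13={{g},{a,g},{b,d},{b,g},{d,f},{a,b,g},{b,d,f}}
C dims 3,1; δ0: rk 1, SNF 1^1
degree 0: 3−1−0 = 2 → Ȟ^0 ≅ Z^2
degree 1: 1−0−1 = 0 → Ȟ^1 ≅ 0
degree 2: 0−0−0 = 0 → Ȟ^2 ≅ 0


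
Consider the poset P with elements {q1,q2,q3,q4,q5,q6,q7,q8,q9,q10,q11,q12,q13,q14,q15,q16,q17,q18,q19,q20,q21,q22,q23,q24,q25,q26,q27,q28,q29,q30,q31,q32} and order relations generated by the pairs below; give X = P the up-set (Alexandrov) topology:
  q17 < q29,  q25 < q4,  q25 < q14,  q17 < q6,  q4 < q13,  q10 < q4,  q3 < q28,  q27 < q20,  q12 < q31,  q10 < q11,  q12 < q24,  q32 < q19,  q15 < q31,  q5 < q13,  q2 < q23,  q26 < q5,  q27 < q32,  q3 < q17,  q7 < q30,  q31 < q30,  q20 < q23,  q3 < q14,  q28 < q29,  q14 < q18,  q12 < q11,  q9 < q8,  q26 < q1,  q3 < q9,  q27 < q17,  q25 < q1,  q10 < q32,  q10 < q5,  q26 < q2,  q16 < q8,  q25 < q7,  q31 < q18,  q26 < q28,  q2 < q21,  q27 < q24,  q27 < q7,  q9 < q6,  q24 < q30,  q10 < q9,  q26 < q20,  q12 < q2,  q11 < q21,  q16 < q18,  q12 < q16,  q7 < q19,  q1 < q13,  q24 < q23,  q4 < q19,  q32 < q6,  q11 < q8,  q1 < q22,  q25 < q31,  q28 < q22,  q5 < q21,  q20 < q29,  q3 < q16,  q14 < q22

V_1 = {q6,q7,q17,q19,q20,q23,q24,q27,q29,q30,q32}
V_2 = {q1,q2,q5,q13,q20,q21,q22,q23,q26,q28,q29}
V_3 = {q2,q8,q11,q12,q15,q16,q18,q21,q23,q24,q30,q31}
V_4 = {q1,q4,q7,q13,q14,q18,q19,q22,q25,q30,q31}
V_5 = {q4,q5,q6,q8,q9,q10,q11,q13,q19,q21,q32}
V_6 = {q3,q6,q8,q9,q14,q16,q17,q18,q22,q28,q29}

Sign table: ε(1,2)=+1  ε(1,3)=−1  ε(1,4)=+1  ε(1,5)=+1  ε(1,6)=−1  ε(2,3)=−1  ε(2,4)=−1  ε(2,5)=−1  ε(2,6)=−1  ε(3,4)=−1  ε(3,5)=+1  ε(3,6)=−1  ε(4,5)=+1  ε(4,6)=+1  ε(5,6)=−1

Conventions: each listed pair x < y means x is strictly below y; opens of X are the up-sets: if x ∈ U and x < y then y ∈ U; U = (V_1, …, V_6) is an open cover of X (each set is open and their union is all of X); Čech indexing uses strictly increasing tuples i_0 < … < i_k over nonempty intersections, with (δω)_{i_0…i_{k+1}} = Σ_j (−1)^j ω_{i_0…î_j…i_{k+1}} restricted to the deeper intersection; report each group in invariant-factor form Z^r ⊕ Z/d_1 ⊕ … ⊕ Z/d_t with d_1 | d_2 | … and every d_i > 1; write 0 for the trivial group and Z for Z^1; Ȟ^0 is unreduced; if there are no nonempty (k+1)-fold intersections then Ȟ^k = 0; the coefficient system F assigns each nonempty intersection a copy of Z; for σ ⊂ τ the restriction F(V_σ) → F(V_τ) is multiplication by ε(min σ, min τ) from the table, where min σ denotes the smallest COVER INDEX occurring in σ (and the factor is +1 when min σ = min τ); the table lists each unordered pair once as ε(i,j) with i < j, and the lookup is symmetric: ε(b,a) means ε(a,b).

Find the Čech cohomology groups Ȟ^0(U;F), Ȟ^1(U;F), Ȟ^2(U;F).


nonempty intersections:
  V12={q20,q23,q29} V13={q23,q24,q30} V14={q7,q19,q30} V15={q6,q19,q32} V16={q6,q17,q29} V23={q2,q21,q23} V24={q1,q13,q22} V25={q5,q13,q21} V26={q22,q28,q29} V34={q18,q30,q31} V35={q8,q11,q21} V36={q8,q16,q18} V45={q4,q13,q19} V46={q14,q18,q22} V56={q6,q8,q9}
  V123={q23} V126={q29} V134={q30} V145={q19} V156={q6} V235={q21} V245={q13} V246={q22} V346={q18} V356={q8}
C dims 6,15,10; δ0: rk 6, SNF 1^5·2; δ1: rk 9, SNF 1^9
Ȟ^0: (6−6)−0=0 ⇒ 0
Ȟ^1: (15−9)−6=0 plus torsion [2] ⇒ Z/2
Ȟ^2: (10−0)−9=1 ⇒ Z

Ȟ^0 ≅ 0, Ȟ^1 ≅ Z/2, Ȟ^2 ≅ Z


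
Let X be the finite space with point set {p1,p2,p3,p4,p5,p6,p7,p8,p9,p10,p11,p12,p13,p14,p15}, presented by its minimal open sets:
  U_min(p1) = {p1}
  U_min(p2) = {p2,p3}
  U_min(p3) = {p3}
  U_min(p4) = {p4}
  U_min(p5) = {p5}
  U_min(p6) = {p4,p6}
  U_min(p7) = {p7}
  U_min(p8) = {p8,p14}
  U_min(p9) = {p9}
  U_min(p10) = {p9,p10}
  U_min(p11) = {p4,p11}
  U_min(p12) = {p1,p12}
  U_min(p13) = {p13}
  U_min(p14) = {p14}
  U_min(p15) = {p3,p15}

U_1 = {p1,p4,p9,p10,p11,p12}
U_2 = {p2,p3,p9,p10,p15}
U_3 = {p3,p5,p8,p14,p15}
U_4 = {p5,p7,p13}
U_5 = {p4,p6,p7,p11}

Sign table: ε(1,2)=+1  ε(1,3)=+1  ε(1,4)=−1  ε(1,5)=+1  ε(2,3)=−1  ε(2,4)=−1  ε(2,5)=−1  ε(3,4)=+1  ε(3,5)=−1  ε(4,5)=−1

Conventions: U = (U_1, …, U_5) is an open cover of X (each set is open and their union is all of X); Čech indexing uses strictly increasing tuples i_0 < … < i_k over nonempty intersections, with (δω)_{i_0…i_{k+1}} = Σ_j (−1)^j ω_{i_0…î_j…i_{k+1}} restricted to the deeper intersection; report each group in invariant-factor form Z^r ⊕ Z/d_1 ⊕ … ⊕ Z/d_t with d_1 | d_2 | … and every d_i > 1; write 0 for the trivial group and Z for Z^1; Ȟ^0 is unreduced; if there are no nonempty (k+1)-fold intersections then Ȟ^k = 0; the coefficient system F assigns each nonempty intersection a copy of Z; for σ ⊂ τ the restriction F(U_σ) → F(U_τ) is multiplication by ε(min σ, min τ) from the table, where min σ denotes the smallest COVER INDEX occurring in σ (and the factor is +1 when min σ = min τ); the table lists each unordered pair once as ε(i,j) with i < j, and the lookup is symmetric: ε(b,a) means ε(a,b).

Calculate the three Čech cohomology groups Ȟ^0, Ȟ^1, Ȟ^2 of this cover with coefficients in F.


Ȟ^0 ≅ Z,  Ȟ^1 ≅ Z,  Ȟ^2 ≅ 0

nerve simplices:
  U12={p9,p10} U15={p4,p11} U23={p3,p15} U34={p5} U45={p7}
C dims 5,5; δ0: rk 4, SNF 1^4
degree 0: 5−4−0 = 1 → Ȟ^0 ≅ Z
degree 1: 5−0−4 = 1 → Ȟ^1 ≅ Z
degree 2: 0−0−0 = 0 → Ȟ^2 ≅ 0


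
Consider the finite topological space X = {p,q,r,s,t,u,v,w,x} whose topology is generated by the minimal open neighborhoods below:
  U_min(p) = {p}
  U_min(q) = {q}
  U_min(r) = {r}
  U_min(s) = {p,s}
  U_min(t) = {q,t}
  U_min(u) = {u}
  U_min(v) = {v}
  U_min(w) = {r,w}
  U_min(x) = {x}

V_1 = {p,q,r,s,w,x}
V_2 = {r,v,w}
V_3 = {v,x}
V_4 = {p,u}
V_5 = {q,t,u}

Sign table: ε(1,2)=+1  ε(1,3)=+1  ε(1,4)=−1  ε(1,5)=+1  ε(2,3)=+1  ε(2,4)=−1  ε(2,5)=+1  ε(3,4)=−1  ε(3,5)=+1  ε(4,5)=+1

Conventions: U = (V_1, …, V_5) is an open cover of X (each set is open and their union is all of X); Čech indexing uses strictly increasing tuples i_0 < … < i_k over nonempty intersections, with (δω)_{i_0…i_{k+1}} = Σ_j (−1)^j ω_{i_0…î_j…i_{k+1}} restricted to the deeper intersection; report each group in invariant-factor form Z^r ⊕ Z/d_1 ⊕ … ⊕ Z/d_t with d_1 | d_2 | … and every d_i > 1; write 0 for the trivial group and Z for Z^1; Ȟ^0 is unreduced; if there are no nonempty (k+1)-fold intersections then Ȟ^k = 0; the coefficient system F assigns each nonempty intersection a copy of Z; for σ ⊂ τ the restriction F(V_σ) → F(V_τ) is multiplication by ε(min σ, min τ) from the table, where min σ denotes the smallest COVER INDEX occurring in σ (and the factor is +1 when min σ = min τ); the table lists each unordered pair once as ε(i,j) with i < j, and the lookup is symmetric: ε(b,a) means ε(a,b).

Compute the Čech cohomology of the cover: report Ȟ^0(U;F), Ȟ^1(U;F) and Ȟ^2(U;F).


Ȟ^0 ≅ 0, Ȟ^1 ≅ Z ⊕ Z/2, Ȟ^2 ≅ 0

nonempty intersections:
  V12={r,w} V13={x} V14={p} V15={q} V23={v} V45={u}
C dims 5,6; δ0: rk 5, SNF 1^4·2
Ȟ^0: (5−5)−0=0 ⇒ 0
Ȟ^1: (6−0)−5=1 plus torsion [2] ⇒ Z ⊕ Z/2
Ȟ^2: (0−0)−0=0 ⇒ 0


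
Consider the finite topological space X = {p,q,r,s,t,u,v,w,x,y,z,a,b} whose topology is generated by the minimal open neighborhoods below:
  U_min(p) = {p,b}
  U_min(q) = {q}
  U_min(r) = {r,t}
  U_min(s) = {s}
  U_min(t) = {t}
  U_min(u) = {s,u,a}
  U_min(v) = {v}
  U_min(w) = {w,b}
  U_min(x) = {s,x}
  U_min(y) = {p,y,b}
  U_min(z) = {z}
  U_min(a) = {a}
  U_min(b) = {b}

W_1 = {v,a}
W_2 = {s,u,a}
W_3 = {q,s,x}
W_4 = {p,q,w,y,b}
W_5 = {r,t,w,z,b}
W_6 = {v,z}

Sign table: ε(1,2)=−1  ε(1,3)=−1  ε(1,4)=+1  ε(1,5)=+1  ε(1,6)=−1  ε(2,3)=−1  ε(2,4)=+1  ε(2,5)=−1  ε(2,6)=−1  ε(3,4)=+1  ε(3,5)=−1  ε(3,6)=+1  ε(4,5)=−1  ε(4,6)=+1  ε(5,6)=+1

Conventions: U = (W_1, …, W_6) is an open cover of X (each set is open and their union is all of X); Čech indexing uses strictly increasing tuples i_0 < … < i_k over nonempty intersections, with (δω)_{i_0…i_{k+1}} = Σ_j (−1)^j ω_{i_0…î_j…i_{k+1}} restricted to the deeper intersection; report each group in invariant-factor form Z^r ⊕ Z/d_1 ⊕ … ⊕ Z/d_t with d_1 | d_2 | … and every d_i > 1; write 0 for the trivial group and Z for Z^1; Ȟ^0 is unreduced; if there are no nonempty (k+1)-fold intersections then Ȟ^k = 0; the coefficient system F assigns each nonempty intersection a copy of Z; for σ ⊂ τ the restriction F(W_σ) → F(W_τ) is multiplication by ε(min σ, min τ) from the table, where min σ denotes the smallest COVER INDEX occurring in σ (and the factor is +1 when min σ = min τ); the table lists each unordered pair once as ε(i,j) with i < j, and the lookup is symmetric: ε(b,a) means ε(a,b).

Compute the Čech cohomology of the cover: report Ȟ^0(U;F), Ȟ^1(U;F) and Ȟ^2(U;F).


Ȟ^0 ≅ Z; Ȟ^1 ≅ Z; Ȟ^2 ≅ 0

nonempty intersections:
  W12={a} W16={v} W23={s} W34={q} W45={w,b} W56={z}
C dims 6,6; δ0: rk 5, SNF 1^5
Ȟ^0: (6−5)−0=1 ⇒ Z
Ȟ^1: (6−0)−5=1 ⇒ Z
Ȟ^2: (0−0)−0=0 ⇒ 0


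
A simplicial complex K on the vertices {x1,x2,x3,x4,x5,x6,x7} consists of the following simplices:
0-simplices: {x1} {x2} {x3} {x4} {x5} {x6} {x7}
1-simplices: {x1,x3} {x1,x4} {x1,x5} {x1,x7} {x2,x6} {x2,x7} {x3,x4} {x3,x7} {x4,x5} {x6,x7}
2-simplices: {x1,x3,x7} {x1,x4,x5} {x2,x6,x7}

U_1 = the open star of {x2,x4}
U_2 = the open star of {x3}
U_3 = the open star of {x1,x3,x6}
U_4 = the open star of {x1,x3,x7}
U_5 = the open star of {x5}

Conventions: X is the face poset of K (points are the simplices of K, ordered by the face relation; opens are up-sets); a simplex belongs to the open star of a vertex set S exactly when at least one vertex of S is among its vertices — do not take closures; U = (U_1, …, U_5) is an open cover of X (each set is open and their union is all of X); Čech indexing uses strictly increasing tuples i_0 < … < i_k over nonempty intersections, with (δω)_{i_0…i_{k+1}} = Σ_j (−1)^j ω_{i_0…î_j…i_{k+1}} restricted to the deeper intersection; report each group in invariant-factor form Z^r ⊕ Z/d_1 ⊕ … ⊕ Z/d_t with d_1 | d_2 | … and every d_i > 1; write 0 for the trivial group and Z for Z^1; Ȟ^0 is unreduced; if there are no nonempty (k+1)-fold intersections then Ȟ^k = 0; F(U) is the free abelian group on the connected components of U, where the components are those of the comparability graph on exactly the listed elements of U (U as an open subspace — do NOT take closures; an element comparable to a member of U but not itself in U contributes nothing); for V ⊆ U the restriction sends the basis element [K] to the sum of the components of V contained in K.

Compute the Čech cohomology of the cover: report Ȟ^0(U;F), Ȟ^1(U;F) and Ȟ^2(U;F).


cover nerve:
  U1={{x2},{x4},{x1,x4},{x2,x6},{x2,x7},{x3,x4},{x4,x5},{x1,x4,x5},{x2,x6,x7}} U2={{x3},{x1,x3},{x3,x4},{x3,x7},{x1,x3,x7}} U3={{x1},{x3},{x6},{x1,x3},{x1,x4},{x1,x5},{x1,x7},{x2,x6},{x3,x4},{x3,x7},{x6,x7},{x1,x3,x7},{x1,x4,x5},{x2,x6,x7}} U4={{x1},{x3},{x7},{x1,x3},{x1,x4},{x1,x5},{x1,x7},{x2,x7},{x3,x4},{x3,x7},{x6,x7},{x1,x3,x7},{x1,x4,x5},{x2,x6,x7}} U5={{x5},{x1,x5},{x4,x5},{x1,x4,x5}}
  U12={{x3,x4}} U13={{x1,x4},{x2,x6},{x3,x4},{x1,x4,x5},{x2,x6,x7}} U14={{x1,x4},{x2,x7},{x3,x4},{x1,x4,x5},{x2,x6,x7}} U15={{x4,x5},{x1,x4,x5}} U23={{x3},{x1,x3},{x3,x4},{x3,x7},{x1,x3,x7}} U24={{x3},{x1,x3},{x3,x4},{x3,x7},{x1,x3,x7}} U34={{x1},{x3},{x1,x3},{x1,x4},{x1,x5},{x1,x7},{x3,x4},{x3,x7},{x6,x7},{x1,x3,x7},{x1,x4,x5},{x2,x6,x7}} U35={{x1,x5},{x1,x4,x5}} U45={{x1,x5},{x1,x4,x5}}
  U123={{x3,x4}} U124={{x3,x4}} U134={{x1,x4},{x3,x4},{x1,x4,x5},{x2,x6,x7}} U135={{x1,x4,x5}} U145={{x1,x4,x5}} U234={{x3},{x1,x3},{x3,x4},{x3,x7},{x1,x3,x7}} U345={{x1,x5},{x1,x4,x5}}
  U1234={{x3,x4}} U1345={{x1,x4,x5}}
components per intersection:
  U1: {{x2},{x2,x6},{x2,x7},{x2,x6,x7}} {{x4},{x1,x4},{x3,x4},{x4,x5},{x1,x4,x5}}
  U2: {{x3},{x1,x3},{x3,x4},{x3,x7},{x1,x3,x7}}
  U3: {{x1},{x3},{x1,x3},{x1,x4},{x1,x5},{x1,x7},{x3,x4},{x3,x7},{x1,x3,x7},{x1,x4,x5}} {{x6},{x2,x6},{x6,x7},{x2,x6,x7}}
  U4: {{x1},{x3},{x7},{x1,x3},{x1,x4},{x1,x5},{x1,x7},{x2,x7},{x3,x4},{x3,x7},{x6,x7},{x1,x3,x7},{x1,x4,x5},{x2,x6,x7}}
  U5: {{x5},{x1,x5},{x4,x5},{x1,x4,x5}}
  U12: {{x3,x4}}
  U13: {{x1,x4},{x1,x4,x5}} {{x2,x6},{x2,x6,x7}} {{x3,x4}}
  U14: {{x1,x4},{x1,x4,x5}} {{x2,x7},{x2,x6,x7}} {{x3,x4}}
  U15: {{x4,x5},{x1,x4,x5}}
  U23: {{x3},{x1,x3},{x3,x4},{x3,x7},{x1,x3,x7}}
  U24: {{x3},{x1,x3},{x3,x4},{x3,x7},{x1,x3,x7}}
  U34: {{x1},{x3},{x1,x3},{x1,x4},{x1,x5},{x1,x7},{x3,x4},{x3,x7},{x1,x3,x7},{x1,x4,x5}} {{x6,x7},{x2,x6,x7}}
  U35: {{x1,x5},{x1,x4,x5}}
  U45: {{x1,x5},{x1,x4,x5}}
  U123: {{x3,x4}}
  U124: {{x3,x4}}
  U134: {{x1,x4},{x1,x4,x5}} {{x3,x4}} {{x2,x6,x7}}
  U135: {{x1,x4,x5}}
  U145: {{x1,x4,x5}}
  U234: {{x3},{x1,x3},{x3,x4},{x3,x7},{x1,x3,x7}}
  U345: {{x1,x5},{x1,x4,x5}}
  U1234: {{x3,x4}}
  U1345: {{x1,x4,x5}}
C dims 7,14,9,2; δ0: rk 6, SNF 1^6; δ1: rk 7, SNF 1^7; δ2: rk 2, SNF 1^2
Ȟ^0: (7−6)−0=1 ⇒ Z
Ȟ^1: (14−7)−6=1 ⇒ Z
Ȟ^2: (9−2)−7=0 ⇒ 0

Ȟ^0 ≅ Z,  Ȟ^1 ≅ Z,  Ȟ^2 ≅ 0


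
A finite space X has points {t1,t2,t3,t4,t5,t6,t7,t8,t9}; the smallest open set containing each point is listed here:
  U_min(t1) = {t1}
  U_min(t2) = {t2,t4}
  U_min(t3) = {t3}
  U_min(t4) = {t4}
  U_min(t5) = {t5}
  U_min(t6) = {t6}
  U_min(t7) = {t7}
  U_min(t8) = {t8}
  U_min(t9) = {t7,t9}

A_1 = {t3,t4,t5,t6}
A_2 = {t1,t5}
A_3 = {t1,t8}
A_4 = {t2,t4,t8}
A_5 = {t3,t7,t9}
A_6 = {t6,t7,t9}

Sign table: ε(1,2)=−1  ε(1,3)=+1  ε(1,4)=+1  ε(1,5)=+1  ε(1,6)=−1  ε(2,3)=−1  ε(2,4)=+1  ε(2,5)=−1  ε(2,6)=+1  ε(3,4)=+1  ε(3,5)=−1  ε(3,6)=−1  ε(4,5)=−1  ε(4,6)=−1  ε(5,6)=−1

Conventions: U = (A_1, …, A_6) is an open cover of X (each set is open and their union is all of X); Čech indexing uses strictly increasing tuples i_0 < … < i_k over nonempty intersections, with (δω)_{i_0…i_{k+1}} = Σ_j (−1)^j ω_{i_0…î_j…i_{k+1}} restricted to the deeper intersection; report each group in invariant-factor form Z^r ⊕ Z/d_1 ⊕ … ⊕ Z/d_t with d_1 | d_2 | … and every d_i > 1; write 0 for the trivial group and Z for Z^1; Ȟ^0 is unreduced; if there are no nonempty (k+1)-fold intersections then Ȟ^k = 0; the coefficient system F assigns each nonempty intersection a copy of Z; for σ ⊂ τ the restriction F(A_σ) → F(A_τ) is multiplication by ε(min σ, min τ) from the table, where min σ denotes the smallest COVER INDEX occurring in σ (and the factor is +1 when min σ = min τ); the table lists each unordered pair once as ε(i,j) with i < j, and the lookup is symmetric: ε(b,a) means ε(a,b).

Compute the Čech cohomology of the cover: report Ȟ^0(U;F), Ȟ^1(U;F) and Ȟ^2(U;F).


Ȟ^0 = Z,  Ȟ^1 = Z^2,  Ȟ^2 = 0

nerve of the cover:
  A12={t5} A14={t4} A15={t3} A16={t6} A23={t1} A34={t8} A56={t7,t9}
C dims 6,7; δ0: rk 5, SNF 1^5
Ȟ^0 = (6 − 5) − 0 = 1, so Ȟ^0 ≅ Z
Ȟ^1 = (7 − 0) − 5 = 2, so Ȟ^1 ≅ Z^2
Ȟ^2 = (0 − 0) − 0 = 0, so Ȟ^2 ≅ 0


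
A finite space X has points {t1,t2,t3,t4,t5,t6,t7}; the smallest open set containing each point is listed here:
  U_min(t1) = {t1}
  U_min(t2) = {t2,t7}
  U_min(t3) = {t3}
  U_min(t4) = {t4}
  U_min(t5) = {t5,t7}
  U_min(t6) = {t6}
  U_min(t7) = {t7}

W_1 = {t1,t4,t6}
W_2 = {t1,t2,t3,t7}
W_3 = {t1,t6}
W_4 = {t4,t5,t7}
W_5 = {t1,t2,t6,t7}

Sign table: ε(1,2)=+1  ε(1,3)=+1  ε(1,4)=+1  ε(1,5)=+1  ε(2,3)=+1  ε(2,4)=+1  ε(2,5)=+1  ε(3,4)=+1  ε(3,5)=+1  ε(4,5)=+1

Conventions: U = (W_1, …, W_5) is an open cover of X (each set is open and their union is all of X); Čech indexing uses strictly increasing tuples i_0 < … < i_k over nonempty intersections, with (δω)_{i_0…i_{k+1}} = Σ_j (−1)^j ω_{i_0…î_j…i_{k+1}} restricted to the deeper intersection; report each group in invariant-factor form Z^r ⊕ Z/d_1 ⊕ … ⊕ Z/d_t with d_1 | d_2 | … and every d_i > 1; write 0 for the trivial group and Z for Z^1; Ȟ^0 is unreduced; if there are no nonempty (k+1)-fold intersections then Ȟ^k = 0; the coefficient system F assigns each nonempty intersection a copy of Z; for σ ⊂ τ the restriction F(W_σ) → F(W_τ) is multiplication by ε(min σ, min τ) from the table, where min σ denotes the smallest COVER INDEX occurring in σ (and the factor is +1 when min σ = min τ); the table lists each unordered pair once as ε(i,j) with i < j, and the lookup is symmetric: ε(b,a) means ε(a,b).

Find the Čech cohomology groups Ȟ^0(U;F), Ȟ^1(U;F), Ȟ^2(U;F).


nerve simplices:
  W12={t1} W13={t1,t6} W14={t4} W15={t1,t6} W23={t1} W24={t7} W25={t1,t2,t7} W35={t1,t6} W45={t7}
  W123={t1} W125={t1} W135={t1,t6} W235={t1} W245={t7}
  W1235={t1}
C dims 5,9,5,1; δ0: rk 4, SNF 1^4; δ1: rk 4, SNF 1^4; δ2: rk 1, SNF 1^1
degree 0: 5−4−0 = 1 → Ȟ^0 ≅ Z
degree 1: 9−4−4 = 1 → Ȟ^1 ≅ Z
degree 2: 5−1−4 = 0 → Ȟ^2 ≅ 0

Ȟ^0 ≅ Z, Ȟ^1 ≅ Z, Ȟ^2 ≅ 0


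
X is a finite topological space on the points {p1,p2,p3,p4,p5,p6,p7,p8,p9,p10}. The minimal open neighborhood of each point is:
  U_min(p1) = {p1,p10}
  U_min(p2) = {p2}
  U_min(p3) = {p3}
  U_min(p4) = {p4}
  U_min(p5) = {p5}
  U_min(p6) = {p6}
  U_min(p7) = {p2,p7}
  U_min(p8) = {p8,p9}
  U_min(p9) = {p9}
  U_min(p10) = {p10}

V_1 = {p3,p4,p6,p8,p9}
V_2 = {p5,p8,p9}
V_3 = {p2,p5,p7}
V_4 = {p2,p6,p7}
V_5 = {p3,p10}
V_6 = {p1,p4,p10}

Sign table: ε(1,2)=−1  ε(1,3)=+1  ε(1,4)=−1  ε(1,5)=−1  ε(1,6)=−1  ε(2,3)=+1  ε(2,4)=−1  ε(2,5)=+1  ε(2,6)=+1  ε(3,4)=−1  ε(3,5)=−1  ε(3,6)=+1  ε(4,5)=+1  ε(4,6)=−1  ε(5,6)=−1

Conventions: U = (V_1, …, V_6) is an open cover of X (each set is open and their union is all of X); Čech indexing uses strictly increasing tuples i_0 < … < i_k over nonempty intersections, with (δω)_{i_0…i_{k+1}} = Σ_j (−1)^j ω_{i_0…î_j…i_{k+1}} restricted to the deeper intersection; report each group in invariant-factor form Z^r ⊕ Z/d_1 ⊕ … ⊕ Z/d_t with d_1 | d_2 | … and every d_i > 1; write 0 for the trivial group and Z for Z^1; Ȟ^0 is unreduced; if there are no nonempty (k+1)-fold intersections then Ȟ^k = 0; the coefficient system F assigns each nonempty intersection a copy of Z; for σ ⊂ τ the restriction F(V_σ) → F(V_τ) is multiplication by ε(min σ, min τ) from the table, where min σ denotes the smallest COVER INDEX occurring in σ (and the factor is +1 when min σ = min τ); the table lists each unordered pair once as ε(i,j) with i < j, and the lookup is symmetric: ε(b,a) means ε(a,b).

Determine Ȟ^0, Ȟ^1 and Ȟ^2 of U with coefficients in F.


intersection data:
  V12={p8,p9} V14={p6} V15={p3} V16={p4} V23={p5} V34={p2,p7} V56={p10}
C dims 6,7; δ0: rk 6, SNF 1^5·2
Ȟ^0 = (6 − 6) − 0 = 0, so Ȟ^0 ≅ 0
Ȟ^1 = (7 − 0) − 6 = 1 plus torsion [2], so Ȟ^1 ≅ Z ⊕ Z/2
Ȟ^2 = (0 − 0) − 0 = 0, so Ȟ^2 ≅ 0

Ȟ^0 ≅ 0, Ȟ^1 ≅ Z ⊕ Z/2 and Ȟ^2 ≅ 0


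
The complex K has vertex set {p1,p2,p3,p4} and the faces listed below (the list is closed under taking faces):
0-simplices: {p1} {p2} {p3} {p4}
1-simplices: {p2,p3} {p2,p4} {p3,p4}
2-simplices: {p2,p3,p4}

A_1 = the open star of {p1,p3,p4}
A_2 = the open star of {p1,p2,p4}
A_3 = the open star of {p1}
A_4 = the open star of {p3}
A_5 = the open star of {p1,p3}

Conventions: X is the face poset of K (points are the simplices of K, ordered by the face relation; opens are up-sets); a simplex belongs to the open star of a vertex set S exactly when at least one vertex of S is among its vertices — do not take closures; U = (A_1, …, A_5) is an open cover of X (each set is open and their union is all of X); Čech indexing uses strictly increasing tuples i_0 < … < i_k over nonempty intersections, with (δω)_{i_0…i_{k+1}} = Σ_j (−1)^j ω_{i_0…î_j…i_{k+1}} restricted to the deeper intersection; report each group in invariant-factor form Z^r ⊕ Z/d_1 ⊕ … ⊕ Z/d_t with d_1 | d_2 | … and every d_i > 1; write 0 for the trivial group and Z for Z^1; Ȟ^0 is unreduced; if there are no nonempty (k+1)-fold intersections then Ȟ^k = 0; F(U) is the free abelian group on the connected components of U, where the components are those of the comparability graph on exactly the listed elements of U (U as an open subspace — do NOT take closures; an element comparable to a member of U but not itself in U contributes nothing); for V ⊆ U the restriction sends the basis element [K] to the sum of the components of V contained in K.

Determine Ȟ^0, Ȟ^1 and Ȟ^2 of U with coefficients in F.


Ȟ^0(U;F) ≅ Z^2, Ȟ^1(U;F) ≅ 0 and Ȟ^2(U;F) ≅ 0

intersection data:
  A1={{p1},{p3},{p4},{p2,p3},{p2,p4},{p3,p4},{p2,p3,p4}} A2={{p1},{p2},{p4},{p2,p3},{p2,p4},{p3,p4},{p2,p3,p4}} A3={{p1}} A4={{p3},{p2,p3},{p3,p4},{p2,p3,p4}} A5={{p1},{p3},{p2,p3},{p3,p4},{p2,p3,p4}}
  A12={{p1},{p4},{p2,p3},{p2,p4},{p3,p4},{p2,p3,p4}} A13={{p1}} A14={{p3},{p2,p3},{p3,p4},{p2,p3,p4}} A15={{p1},{p3},{p2,p3},{p3,p4},{p2,p3,p4}} A23={{p1}} A24={{p2,p3},{p3,p4},{p2,p3,p4}} A25={{p1},{p2,p3},{p3,p4},{p2,p3,p4}} A35={{p1}} A45={{p3},{p2,p3},{p3,p4},{p2,p3,p4}}
  A123={{p1}} A124={{p2,p3},{p3,p4},{p2,p3,p4}} A125={{p1},{p2,p3},{p3,p4},{p2,p3,p4}} A135={{p1}} A145={{p3},{p2,p3},{p3,p4},{p2,p3,p4}} A235={{p1}} A245={{p2,p3},{p3,p4},{p2,p3,p4}}
  A1235={{p1}} A1245={{p2,p3},{p3,p4},{p2,p3,p4}}
components per intersection:
  A1: {{p1}} {{p3},{p4},{p2,p3},{p2,p4},{p3,p4},{p2,p3,p4}}
  A2: {{p1}} {{p2},{p4},{p2,p3},{p2,p4},{p3,p4},{p2,p3,p4}}
  A3: {{p1}}
  A4: {{p3},{p2,p3},{p3,p4},{p2,p3,p4}}
  A5: {{p1}} {{p3},{p2,p3},{p3,p4},{p2,p3,p4}}
  A12: {{p1}} {{p4},{p2,p3},{p2,p4},{p3,p4},{p2,p3,p4}}
  A13: {{p1}}
  A14: {{p3},{p2,p3},{p3,p4},{p2,p3,p4}}
  A15: {{p1}} {{p3},{p2,p3},{p3,p4},{p2,p3,p4}}
  A23: {{p1}}
  A24: {{p2,p3},{p3,p4},{p2,p3,p4}}
  A25: {{p1}} {{p2,p3},{p3,p4},{p2,p3,p4}}
  A35: {{p1}}
  A45: {{p3},{p2,p3},{p3,p4},{p2,p3,p4}}
  A123: {{p1}}
  A124: {{p2,p3},{p3,p4},{p2,p3,p4}}
  A125: {{p1}} {{p2,p3},{p3,p4},{p2,p3,p4}}
  A135: {{p1}}
  A145: {{p3},{p2,p3},{p3,p4},{p2,p3,p4}}
  A235: {{p1}}
  A245: {{p2,p3},{p3,p4},{p2,p3,p4}}
  A1235: {{p1}}
  A1245: {{p2,p3},{p3,p4},{p2,p3,p4}}
C dims 8,12,8,2; δ0: rk 6, SNF 1^6; δ1: rk 6, SNF 1^6; δ2: rk 2, SNF 1^2
Ȟ^0 = (8 − 6) − 0 = 2, so Ȟ^0 ≅ Z^2
Ȟ^1 = (12 − 6) − 6 = 0, so Ȟ^1 ≅ 0
Ȟ^2 = (8 − 2) − 6 = 0, so Ȟ^2 ≅ 0


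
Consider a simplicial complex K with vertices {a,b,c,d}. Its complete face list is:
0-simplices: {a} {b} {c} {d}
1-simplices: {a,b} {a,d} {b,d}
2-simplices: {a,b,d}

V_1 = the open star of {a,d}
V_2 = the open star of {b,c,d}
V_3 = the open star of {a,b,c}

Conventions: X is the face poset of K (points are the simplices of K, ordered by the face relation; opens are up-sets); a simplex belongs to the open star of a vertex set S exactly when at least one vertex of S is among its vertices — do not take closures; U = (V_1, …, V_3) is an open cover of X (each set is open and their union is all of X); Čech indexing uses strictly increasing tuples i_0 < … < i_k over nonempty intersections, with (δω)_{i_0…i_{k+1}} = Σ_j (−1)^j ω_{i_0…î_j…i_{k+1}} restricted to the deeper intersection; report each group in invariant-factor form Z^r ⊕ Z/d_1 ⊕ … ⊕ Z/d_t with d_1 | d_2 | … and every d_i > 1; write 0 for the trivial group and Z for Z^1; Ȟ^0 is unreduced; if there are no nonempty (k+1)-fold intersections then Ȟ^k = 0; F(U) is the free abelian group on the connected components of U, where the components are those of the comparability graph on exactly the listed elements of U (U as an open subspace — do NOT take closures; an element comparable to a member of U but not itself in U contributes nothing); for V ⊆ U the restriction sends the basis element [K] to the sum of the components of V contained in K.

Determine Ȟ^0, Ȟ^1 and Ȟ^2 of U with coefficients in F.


Ȟ^0 = Z^2, Ȟ^1 = 0 and Ȟ^2 = 0

cover nerve:
  V1={{a},{d},{a,b},{a,d},{b,d},{a,b,d}} V2={{b},{c},{d},{a,b},{a,d},{b,d},{a,b,d}} V3={{a},{b},{c},{a,b},{a,d},{b,d},{a,b,d}}
  V12={{d},{a,b},{a,d},{b,d},{a,b,d}} V13={{a},{a,b},{a,d},{b,d},{a,b,d}} V23={{b},{c},{a,b},{a,d},{b,d},{a,b,d}}
  V123={{a,b},{a,d},{b,d},{a,b,d}}
components per intersection:
  V1: {{a},{d},{a,b},{a,d},{b,d},{a,b,d}}
  V2: {{b},{d},{a,b},{a,d},{b,d},{a,b,d}} {{c}}
  V3: {{a},{b},{a,b},{a,d},{b,d},{a,b,d}} {{c}}
  V12: {{d},{a,b},{a,d},{b,d},{a,b,d}}
  V13: {{a},{a,b},{a,d},{b,d},{a,b,d}}
  V23: {{b},{a,b},{a,d},{b,d},{a,b,d}} {{c}}
  V123: {{a,b},{a,d},{b,d},{a,b,d}}
C dims 5,4,1; δ0: rk 3, SNF 1^3; δ1: rk 1, SNF 1^1
Ȟ^0: (5−3)−0=2 ⇒ Z^2
Ȟ^1: (4−1)−3=0 ⇒ 0
Ȟ^2: (1−0)−1=0 ⇒ 0


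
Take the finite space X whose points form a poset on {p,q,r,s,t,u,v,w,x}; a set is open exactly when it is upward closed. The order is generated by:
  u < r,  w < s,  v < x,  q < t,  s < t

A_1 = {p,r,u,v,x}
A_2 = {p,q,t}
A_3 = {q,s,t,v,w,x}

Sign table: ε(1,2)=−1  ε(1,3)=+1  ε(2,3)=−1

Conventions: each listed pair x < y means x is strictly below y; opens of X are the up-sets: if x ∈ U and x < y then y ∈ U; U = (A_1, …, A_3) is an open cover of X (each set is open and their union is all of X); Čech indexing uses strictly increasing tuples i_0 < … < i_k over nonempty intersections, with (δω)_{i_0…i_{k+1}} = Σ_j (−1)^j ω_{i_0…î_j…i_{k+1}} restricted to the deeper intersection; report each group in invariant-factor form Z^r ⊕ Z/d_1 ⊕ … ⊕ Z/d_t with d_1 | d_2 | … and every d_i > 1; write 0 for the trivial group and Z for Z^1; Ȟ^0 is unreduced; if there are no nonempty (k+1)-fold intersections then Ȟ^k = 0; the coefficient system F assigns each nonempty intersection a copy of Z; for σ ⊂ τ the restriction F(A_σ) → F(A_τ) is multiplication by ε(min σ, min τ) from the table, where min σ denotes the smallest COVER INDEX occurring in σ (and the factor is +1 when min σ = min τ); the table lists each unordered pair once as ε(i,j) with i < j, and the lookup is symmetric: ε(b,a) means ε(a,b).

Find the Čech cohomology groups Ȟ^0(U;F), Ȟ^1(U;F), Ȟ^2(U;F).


nonempty intersections:
  A12={p} A13={v,x} A23={q,t}
C dims 3,3; δ0: rk 2, SNF 1^2
Ȟ^0: (3−2)−0=1 ⇒ Z
Ȟ^1: (3−0)−2=1 ⇒ Z
Ȟ^2: (0−0)−0=0 ⇒ 0

Ȟ^0 = Z, Ȟ^1 = Z, Ȟ^2 = 0


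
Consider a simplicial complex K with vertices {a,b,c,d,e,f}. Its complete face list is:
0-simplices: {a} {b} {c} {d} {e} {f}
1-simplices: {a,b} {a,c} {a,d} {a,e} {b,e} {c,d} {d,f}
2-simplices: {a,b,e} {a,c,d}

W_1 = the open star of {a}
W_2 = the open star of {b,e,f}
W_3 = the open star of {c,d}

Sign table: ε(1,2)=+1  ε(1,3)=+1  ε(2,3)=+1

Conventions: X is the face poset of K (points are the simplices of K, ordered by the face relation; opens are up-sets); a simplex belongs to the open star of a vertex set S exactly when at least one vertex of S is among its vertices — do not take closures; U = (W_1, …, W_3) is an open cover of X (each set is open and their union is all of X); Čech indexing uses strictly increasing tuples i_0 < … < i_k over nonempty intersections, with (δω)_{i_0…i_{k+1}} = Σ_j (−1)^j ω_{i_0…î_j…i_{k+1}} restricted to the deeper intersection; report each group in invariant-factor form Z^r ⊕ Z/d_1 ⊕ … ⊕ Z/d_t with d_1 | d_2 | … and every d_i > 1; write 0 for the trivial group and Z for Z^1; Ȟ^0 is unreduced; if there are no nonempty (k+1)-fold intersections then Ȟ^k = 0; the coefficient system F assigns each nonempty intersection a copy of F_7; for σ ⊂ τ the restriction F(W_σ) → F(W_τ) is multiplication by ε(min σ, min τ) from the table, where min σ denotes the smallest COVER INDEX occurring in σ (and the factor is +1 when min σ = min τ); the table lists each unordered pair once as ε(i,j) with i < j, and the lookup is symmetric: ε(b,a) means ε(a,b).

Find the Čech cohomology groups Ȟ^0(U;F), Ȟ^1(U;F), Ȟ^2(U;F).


cover nerve:
  W1={{a},{a,b},{a,c},{a,d},{a,e},{a,b,e},{a,c,d}} W2={{b},{e},{f},{a,b},{a,e},{b,e},{d,f},{a,b,e}} W3={{c},{d},{a,c},{a,d},{c,d},{d,f},{a,c,d}}
  W12={{a,b},{a,e},{a,b,e}} W13={{a,c},{a,d},{a,c,d}} W23={{d,f}}
C dims 3,3; δ0: rk_F7 2
Ȟ^0: (3−2)−0=1 ⇒ Z/7
Ȟ^1: (3−0)−2=1 ⇒ Z/7
Ȟ^2: (0−0)−0=0 ⇒ 0

Ȟ^0(U;F) ≅ Z/7, Ȟ^1(U;F) ≅ Z/7 and Ȟ^2(U;F) ≅ 0


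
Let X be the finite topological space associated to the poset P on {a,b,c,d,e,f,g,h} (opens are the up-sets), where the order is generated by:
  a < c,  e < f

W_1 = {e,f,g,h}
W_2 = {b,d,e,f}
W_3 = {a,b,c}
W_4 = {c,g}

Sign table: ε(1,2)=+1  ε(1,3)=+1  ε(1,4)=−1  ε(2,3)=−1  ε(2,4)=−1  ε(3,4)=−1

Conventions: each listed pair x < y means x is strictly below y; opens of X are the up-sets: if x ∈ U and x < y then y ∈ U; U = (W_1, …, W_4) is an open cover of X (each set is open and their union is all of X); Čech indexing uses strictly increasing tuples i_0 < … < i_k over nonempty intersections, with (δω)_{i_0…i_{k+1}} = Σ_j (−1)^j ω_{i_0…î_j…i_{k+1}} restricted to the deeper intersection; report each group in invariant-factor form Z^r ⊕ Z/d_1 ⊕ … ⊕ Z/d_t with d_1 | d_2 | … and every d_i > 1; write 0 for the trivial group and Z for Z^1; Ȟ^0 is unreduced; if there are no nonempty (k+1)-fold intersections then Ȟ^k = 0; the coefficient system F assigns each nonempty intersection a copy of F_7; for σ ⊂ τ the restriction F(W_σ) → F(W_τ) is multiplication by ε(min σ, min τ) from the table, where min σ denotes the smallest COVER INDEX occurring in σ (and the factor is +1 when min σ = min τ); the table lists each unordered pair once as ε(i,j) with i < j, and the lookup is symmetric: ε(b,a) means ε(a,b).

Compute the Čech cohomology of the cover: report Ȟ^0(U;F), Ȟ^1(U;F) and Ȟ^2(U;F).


Ȟ^0(U;F) ≅ 0; Ȟ^1(U;F) ≅ 0; Ȟ^2(U;F) ≅ 0

nonempty overlaps:
  W12={e,f} W14={g} W23={b} W34={c}
C dims 4,4; δ0: rk_F7 4
degree 0: 4−4−0 = 0 → Ȟ^0 ≅ 0
degree 1: 4−0−4 = 0 → Ȟ^1 ≅ 0
degree 2: 0−0−0 = 0 → Ȟ^2 ≅ 0


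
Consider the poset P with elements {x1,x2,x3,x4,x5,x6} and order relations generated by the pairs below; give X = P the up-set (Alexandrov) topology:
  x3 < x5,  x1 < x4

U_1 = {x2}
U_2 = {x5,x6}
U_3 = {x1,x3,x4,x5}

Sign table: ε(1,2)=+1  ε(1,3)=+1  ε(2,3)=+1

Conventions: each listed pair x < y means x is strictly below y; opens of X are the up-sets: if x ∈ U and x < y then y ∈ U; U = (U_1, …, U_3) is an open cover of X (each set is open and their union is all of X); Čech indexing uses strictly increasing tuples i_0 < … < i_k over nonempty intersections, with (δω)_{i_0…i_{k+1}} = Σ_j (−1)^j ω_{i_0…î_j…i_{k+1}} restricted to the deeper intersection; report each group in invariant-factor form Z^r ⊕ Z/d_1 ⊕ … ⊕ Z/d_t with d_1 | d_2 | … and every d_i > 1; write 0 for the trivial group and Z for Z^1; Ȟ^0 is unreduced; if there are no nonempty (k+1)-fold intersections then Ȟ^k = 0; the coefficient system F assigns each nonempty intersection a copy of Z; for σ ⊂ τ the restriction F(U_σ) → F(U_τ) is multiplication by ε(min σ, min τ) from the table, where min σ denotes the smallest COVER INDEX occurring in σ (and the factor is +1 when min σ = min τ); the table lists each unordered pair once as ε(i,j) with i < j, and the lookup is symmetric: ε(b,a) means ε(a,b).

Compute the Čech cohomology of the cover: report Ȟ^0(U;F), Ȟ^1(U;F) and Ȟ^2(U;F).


Ȟ^0 = Z^2, Ȟ^1 = 0, Ȟ^2 = 0

nonempty intersections:
  U23={x5}
C dims 3,1; δ0: rk 1, SNF 1^1
Ȟ^0: (3−1)−0=2 ⇒ Z^2
Ȟ^1: (1−0)−1=0 ⇒ 0
Ȟ^2: (0−0)−0=0 ⇒ 0


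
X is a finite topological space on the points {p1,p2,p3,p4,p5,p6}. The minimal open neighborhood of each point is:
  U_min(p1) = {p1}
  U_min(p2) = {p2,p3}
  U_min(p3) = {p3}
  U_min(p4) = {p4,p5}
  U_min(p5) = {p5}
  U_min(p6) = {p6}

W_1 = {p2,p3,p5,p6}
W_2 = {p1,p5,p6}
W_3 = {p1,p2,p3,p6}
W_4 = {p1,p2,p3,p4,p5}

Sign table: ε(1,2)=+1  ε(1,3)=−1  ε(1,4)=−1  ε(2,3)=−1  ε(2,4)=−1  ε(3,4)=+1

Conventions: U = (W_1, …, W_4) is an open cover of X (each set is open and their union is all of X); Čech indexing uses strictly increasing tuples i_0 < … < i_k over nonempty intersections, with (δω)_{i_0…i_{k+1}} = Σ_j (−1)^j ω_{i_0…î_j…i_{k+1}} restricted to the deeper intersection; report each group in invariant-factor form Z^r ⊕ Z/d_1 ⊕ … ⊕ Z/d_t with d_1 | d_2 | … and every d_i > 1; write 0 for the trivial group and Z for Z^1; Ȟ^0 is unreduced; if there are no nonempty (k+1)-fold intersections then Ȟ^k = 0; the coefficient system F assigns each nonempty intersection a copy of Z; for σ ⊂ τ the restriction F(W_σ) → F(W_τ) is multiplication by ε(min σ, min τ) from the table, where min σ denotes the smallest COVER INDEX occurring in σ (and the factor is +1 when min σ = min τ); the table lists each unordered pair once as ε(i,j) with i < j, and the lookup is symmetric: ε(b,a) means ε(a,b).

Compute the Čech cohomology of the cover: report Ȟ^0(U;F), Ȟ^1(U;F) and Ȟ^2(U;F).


nonempty intersections:
  W12={p5,p6} W13={p2,p3,p6} W14={p2,p3,p5} W23={p1,p6} W24={p1,p5} W34={p1,p2,p3}
  W123={p6} W124={p5} W134={p2,p3} W234={p1}
C dims 4,6,4; δ0: rk 3, SNF 1^3; δ1: rk 3, SNF 1^3
Ȟ^0: (4−3)−0=1 ⇒ Z
Ȟ^1: (6−3)−3=0 ⇒ 0
Ȟ^2: (4−0)−3=1 ⇒ Z

Ȟ^0 ≅ Z, Ȟ^1 ≅ 0, Ȟ^2 ≅ Z
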